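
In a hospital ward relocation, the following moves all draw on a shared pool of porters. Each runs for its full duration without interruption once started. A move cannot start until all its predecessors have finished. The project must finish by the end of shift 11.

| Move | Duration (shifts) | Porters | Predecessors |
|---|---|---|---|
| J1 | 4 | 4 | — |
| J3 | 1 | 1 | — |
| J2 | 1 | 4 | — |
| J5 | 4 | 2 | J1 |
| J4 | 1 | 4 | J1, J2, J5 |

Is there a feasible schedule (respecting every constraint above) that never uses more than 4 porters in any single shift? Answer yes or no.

Schedule J1@1, J3@5, J2@6, J5@7, J4@11: s1:4  s2:4  s3:4  s4:4  s5:1  s6:4  s7:2  s8:2  s9:2  s10:2  s11:4 — peak 4 ≤ 4.

yes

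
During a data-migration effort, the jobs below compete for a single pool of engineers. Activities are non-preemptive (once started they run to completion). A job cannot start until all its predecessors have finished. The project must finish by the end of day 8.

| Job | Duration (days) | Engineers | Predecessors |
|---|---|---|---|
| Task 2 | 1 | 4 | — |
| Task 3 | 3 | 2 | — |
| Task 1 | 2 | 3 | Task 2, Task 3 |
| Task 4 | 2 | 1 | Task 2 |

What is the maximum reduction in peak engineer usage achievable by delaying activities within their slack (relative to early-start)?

2

Early-start peak: d1:6  d2:3  d3:3  d4:3  d5:3  d6:0  d7:0  d8:0 ⇒ 6.
Leveled (Task 2@1, Task 3@2, Task 1@5, Task 4@2): d1:4  d2:3  d3:3  d4:2  d5:3  d6:3  d7:0  d8:0 ⇒ 4.
Reduction 6 − 4 = 2.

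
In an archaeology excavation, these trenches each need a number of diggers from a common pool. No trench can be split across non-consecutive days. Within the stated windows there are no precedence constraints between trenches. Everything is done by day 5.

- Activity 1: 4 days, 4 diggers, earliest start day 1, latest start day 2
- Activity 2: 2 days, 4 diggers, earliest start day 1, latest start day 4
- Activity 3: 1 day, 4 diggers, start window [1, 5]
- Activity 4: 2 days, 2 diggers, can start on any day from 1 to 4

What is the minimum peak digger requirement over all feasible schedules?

Early-start (Activity 1@1, Activity 2@1, Activity 3@1, Activity 4@1) gives peak 14: d1:14  d2:10  d3:4  d4:4  d5:0.
Shift Activity 3→3, Activity 4→4.
Schedule Activity 1@1, Activity 2@1, Activity 3@3, Activity 4@4: d1:8  d2:8  d3:8  d4:6  d5:2 — peak 8.

8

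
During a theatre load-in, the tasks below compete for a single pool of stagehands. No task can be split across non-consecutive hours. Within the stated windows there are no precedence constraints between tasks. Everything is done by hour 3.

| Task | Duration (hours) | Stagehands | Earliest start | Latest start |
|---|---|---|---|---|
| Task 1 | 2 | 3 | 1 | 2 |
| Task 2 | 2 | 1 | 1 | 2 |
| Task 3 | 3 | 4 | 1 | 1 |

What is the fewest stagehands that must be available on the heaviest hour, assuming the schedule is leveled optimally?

Schedule Task 1@1, Task 2@1, Task 3@1: h1:8  h2:8  h3:4 — peak 8.
No arrangement of the 4 feasible schedules does better.

8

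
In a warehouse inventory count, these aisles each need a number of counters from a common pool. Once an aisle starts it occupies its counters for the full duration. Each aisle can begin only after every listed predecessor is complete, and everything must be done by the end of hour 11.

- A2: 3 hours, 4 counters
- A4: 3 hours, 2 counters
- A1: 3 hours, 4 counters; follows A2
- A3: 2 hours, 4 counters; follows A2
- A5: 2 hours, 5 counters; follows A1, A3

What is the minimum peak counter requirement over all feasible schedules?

Early-start (A2@1, A4@1, A1@4, A3@4, A5@7) gives peak 8: h1:6  h2:6  h3:6  h4:8  h5:8  h6:4  h7:5  h8:5  h9:0  h10:0  h11:0.
Shift A3→7, A5→9.
Schedule A2@1, A4@1, A1@4, A3@7, A5@9: h1:6  h2:6  h3:6  h4:4  h5:4  h6:4  h7:4  h8:4  h9:5  h10:5  h11:0 — peak 6.

6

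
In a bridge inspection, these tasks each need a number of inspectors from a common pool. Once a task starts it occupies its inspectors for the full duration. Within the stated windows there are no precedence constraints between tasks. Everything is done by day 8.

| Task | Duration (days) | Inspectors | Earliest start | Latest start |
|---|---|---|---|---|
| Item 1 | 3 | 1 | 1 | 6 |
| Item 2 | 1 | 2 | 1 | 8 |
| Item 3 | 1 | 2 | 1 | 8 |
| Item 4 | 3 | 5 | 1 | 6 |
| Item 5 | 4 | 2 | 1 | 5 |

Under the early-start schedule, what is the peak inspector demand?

12

Early-start schedule: Item 1@1, Item 2@1, Item 3@1, Item 4@1, Item 5@1.
Load per day: day 1: 12, day 2: 8, day 3: 8, day 4: 2, day 5: 0, day 6: 0, day 7: 0, day 8: 0.
Peak is 12.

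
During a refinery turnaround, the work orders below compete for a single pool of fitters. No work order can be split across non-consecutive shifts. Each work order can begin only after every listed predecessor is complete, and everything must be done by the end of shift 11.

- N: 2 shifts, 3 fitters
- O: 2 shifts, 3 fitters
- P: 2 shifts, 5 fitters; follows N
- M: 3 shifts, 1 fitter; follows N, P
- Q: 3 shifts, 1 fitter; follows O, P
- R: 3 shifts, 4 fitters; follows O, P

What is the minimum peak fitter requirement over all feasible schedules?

Early-start (N@1, O@1, P@3, M@5, Q@5, R@5) gives peak 6: s1:6  s2:6  s3:5  s4:5  s5:6  s6:6  s7:6  s8:0  s9:0  s10:0  s11:0.
Shift O→5, Q→7, R→8.
Schedule N@1, O@5, P@3, M@5, Q@7, R@8: s1:3  s2:3  s3:5  s4:5  s5:4  s6:4  s7:2  s8:5  s9:5  s10:4  s11:0 — peak 5.

5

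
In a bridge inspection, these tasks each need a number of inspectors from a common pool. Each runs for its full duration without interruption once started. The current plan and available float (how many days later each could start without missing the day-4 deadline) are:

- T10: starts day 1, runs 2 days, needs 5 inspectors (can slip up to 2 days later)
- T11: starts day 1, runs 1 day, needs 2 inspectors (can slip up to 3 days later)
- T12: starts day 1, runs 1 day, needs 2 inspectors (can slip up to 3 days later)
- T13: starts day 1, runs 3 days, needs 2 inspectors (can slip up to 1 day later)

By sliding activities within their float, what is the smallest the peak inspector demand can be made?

7

Early-start (T10@1, T11@1, T12@1, T13@1) gives peak 11: d1:11  d2:7  d3:2  d4:0.
Shift T12→3, T13→2.
Schedule T10@1, T11@1, T12@3, T13@2: d1:7  d2:7  d3:4  d4:2 — peak 7.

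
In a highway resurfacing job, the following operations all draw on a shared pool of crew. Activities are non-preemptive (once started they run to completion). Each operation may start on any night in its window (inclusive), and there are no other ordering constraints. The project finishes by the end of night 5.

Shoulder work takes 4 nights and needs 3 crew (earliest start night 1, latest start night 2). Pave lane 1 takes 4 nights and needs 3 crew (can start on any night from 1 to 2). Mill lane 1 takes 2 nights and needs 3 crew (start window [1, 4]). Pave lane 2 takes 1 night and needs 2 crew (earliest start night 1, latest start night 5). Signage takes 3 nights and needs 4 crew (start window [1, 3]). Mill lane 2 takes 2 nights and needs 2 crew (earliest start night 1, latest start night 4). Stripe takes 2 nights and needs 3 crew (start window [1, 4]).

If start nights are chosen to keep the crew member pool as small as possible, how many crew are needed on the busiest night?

12

Early-start (Shoulder work@1, Pave lane 1@1, Mill lane 1@1, Pave lane 2@1, Signage@1, Mill lane 2@1, Stripe@1) gives peak 20: n1:20  n2:18  n3:10  n4:6  n5:0.
Shift Pave lane 2→3, Signage→3, Mill lane 2→4.
Schedule Shoulder work@1, Pave lane 1@1, Mill lane 1@1, Pave lane 2@3, Signage@3, Mill lane 2@4, Stripe@1: n1:12  n2:12  n3:12  n4:12  n5:6 — peak 12.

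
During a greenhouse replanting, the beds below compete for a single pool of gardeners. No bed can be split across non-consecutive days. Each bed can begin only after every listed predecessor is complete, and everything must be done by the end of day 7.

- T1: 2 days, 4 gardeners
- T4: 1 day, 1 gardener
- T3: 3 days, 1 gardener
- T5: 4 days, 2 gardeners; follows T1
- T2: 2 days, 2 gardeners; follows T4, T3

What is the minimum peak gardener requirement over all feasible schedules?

4

Early-start (T1@1, T4@1, T3@1, T5@3, T2@4) gives peak 6: d1:6  d2:5  d3:3  d4:4  d5:4  d6:2  d7:0.
Shift T4→3, T3→3, T2→6.
Schedule T1@1, T4@3, T3@3, T5@3, T2@6: d1:4  d2:4  d3:4  d4:3  d5:3  d6:4  d7:2 — peak 4.
Total gardener-days = 24 over 7 days ⇒ peak ≥ ⌈24/7⌉ = 4, so 4 is optimal.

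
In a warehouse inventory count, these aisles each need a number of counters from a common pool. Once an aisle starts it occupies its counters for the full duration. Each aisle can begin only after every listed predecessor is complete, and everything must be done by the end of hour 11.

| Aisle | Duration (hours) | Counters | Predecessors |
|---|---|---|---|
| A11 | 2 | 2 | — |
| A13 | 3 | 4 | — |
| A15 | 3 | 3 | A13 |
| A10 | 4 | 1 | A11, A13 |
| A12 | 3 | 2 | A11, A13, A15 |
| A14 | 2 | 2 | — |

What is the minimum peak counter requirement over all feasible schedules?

4

Early-start (A11@1, A13@1, A15@4, A10@4, A12@7, A14@1) gives peak 8: h1:8  h2:8  h3:4  h4:4  h5:4  h6:4  h7:3  h8:2  h9:2  h10:0  h11:0.
Shift A13→3, A15→6, A10→6, A12→9.
Schedule A11@1, A13@3, A15@6, A10@6, A12@9, A14@1: h1:4  h2:4  h3:4  h4:4  h5:4  h6:4  h7:4  h8:4  h9:3  h10:2  h11:2 — peak 4.
Total counter-hours = 39 over 11 hours ⇒ peak ≥ ⌈39/11⌉ = 4, so 4 is optimal.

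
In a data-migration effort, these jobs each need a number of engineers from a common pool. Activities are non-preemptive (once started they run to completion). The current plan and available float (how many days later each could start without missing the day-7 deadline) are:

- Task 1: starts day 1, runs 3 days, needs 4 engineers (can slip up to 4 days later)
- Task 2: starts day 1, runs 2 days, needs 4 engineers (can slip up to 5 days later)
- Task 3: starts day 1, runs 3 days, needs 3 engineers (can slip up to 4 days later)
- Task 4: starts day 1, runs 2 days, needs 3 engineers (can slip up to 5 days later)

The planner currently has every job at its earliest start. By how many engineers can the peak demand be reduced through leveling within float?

Early-start peak: d1:14  d2:14  d3:7  d4:0  d5:0  d6:0  d7:0 ⇒ 14.
Leveled (Task 1@1, Task 2@4, Task 3@1, Task 4@4): d1:7  d2:7  d3:7  d4:7  d5:7  d6:0  d7:0 ⇒ 7.
Reduction 14 − 7 = 7.

7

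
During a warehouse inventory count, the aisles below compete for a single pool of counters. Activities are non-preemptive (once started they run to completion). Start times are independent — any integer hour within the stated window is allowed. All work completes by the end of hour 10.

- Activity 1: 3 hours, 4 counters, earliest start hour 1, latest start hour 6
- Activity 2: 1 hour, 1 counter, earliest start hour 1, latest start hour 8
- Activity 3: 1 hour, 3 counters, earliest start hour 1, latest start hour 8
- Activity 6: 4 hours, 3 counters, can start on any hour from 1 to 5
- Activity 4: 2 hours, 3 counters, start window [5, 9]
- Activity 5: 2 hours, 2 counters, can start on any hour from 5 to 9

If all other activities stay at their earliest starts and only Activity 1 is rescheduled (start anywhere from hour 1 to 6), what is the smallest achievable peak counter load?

Activity 1@1: h1:11  h2:7  h3:7  h4:3  h5:5  h6:5  h7:0  h8:0  h9:0  h10:0 → peak 11
Activity 1@2: h1:7  h2:7  h3:7  h4:7  h5:5  h6:5  h7:0  h8:0  h9:0  h10:0 → peak 7
Activity 1@3: h1:7  h2:3  h3:7  h4:7  h5:9  h6:5  h7:0  h8:0  h9:0  h10:0 → peak 9
Activity 1@4: h1:7  h2:3  h3:3  h4:7  h5:9  h6:9  h7:0  h8:0  h9:0  h10:0 → peak 9
Activity 1@5: h1:7  h2:3  h3:3  h4:3  h5:9  h6:9  h7:4  h8:0  h9:0  h10:0 → peak 9
Activity 1@6: h1:7  h2:3  h3:3  h4:3  h5:5  h6:9  h7:4  h8:4  h9:0  h10:0 → peak 9
Best is Activity 1@2, peak 7.

7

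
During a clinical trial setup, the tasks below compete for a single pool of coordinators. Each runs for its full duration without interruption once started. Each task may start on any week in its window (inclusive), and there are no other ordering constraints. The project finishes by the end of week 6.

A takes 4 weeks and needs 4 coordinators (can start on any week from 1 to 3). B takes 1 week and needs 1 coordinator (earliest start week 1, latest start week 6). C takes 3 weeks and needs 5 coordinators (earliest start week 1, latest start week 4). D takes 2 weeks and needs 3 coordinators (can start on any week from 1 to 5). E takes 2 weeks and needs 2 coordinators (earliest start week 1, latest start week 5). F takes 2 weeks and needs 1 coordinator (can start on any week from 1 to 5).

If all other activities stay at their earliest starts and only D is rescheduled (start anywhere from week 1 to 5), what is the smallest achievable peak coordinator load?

D@1: w1:16  w2:15  w3:9  w4:4  w5:0  w6:0 → peak 16
D@2: w1:13  w2:15  w3:12  w4:4  w5:0  w6:0 → peak 15
D@3: w1:13  w2:12  w3:12  w4:7  w5:0  w6:0 → peak 13
D@4: w1:13  w2:12  w3:9  w4:7  w5:3  w6:0 → peak 13
D@5: w1:13  w2:12  w3:9  w4:4  w5:3  w6:3 → peak 13
Best is D@3, peak 13.

13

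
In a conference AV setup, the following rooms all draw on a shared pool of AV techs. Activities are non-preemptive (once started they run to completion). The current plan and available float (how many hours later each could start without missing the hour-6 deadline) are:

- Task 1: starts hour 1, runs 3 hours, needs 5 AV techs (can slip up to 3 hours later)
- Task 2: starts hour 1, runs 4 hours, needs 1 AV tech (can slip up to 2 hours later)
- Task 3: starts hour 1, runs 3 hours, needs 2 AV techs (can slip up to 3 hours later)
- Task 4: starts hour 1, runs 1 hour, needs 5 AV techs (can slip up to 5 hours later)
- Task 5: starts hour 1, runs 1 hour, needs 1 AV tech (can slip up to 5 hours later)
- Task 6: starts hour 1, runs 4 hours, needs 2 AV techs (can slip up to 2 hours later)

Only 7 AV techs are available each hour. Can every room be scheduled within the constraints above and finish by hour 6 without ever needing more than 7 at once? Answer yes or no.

The minimum achievable peak is 8; 7 < 8, so no feasible schedule stays within the cap.

no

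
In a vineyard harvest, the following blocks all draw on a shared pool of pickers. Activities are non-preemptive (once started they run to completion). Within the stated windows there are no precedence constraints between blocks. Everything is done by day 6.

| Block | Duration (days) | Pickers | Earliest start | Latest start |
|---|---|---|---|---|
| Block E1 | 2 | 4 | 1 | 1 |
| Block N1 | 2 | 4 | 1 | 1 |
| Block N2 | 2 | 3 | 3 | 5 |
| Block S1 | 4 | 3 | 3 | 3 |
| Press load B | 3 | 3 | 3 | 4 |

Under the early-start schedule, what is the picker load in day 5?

At early start, day 5 has: Block S1, Press load B.
Demand: 3 + 3 = 6.

6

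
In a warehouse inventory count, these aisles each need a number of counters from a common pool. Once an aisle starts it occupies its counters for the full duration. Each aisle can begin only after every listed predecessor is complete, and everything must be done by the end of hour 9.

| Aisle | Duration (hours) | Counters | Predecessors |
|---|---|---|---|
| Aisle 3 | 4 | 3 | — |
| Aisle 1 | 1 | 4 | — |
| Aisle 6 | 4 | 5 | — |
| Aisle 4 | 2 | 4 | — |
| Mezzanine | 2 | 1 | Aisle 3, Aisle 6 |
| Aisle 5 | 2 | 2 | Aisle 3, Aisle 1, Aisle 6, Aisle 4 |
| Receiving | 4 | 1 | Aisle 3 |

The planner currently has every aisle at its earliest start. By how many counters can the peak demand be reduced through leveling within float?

Early-start peak: h1:16  h2:12  h3:8  h4:8  h5:4  h6:4  h7:1  h8:1  h9:0 ⇒ 16.
Leveled (Aisle 3@1, Aisle 1@1, Aisle 6@2, Aisle 4@6, Mezzanine@6, Aisle 5@8, Receiving@5): h1:7  h2:8  h3:8  h4:8  h5:6  h6:6  h7:6  h8:3  h9:2 ⇒ 8.
Reduction 16 − 8 = 8.

8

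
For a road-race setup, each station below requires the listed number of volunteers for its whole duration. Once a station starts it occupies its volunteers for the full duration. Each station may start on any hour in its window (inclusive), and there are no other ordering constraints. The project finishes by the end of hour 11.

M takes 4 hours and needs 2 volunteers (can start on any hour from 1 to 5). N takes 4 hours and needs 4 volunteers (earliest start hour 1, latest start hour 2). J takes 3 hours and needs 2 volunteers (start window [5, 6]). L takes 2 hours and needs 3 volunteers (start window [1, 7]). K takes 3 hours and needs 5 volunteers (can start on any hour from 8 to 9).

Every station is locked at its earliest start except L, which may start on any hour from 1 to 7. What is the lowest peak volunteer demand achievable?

L@1: h1:9  h2:9  h3:6  h4:6  h5:2  h6:2  h7:2  h8:5  h9:5  h10:5  h11:0 → peak 9
L@2: h1:6  h2:9  h3:9  h4:6  h5:2  h6:2  h7:2  h8:5  h9:5  h10:5  h11:0 → peak 9
L@3: h1:6  h2:6  h3:9  h4:9  h5:2  h6:2  h7:2  h8:5  h9:5  h10:5  h11:0 → peak 9
L@4: h1:6  h2:6  h3:6  h4:9  h5:5  h6:2  h7:2  h8:5  h9:5  h10:5  h11:0 → peak 9
L@5: h1:6  h2:6  h3:6  h4:6  h5:5  h6:5  h7:2  h8:5  h9:5  h10:5  h11:0 → peak 6
L@6: h1:6  h2:6  h3:6  h4:6  h5:2  h6:5  h7:5  h8:5  h9:5  h10:5  h11:0 → peak 6
L@7: h1:6  h2:6  h3:6  h4:6  h5:2  h6:2  h7:5  h8:8  h9:5  h10:5  h11:0 → peak 8
Best is L@5, peak 6.

6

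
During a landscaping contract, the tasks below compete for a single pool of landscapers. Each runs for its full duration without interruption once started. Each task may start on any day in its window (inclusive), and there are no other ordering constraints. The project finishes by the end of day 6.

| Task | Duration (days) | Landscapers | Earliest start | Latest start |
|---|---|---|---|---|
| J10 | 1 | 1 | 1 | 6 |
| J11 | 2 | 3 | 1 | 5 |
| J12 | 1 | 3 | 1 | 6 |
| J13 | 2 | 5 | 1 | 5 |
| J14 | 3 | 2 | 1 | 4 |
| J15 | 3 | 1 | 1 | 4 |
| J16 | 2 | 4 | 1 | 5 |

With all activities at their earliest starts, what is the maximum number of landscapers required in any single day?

19

Early-start schedule: J10@1, J11@1, J12@1, J13@1, J14@1, J15@1, J16@1.
Load per day: day 1: 19, day 2: 15, day 3: 3, day 4: 0, day 5: 0, day 6: 0.
Peak is 19.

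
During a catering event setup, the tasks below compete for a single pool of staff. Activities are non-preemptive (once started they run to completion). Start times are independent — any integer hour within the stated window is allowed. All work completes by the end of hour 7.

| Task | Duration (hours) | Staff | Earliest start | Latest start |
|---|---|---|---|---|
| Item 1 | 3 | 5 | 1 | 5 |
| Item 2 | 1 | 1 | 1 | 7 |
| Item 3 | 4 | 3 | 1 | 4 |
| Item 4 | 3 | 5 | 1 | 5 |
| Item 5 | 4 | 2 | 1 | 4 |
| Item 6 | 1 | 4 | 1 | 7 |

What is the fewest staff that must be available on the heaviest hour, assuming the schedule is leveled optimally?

Early-start (Item 1@1, Item 2@1, Item 3@1, Item 4@1, Item 5@1, Item 6@1) gives peak 20: h1:20  h2:15  h3:15  h4:5  h5:0  h6:0  h7:0.
Shift Item 4→5, Item 5→4, Item 6→4.
Schedule Item 1@1, Item 2@1, Item 3@1, Item 4@5, Item 5@4, Item 6@4: h1:9  h2:8  h3:8  h4:9  h5:7  h6:7  h7:7 — peak 9.

9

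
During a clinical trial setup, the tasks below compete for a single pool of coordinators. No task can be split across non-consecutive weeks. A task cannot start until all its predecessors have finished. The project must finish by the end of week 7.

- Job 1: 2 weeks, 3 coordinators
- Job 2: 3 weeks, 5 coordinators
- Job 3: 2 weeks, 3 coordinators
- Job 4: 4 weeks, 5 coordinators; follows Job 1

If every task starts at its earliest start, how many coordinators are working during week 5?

At early start, week 5 has: Job 4.
Demand: 5 = 5.

5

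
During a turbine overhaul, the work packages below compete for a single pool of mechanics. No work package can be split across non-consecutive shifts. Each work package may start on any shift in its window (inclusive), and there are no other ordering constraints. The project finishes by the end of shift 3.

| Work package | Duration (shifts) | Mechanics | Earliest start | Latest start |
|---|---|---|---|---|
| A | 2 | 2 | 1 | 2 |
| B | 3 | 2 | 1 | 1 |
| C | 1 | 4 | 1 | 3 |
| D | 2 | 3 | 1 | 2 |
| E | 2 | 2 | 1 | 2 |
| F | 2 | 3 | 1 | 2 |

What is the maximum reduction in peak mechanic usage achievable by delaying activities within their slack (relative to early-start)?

4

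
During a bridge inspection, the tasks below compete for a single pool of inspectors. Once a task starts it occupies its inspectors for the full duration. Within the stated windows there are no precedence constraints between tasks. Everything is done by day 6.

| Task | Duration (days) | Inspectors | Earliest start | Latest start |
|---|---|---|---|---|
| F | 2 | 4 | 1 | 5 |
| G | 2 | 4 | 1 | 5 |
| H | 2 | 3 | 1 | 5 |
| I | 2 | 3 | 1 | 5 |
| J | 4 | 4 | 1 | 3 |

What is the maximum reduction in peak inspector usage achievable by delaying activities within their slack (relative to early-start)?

Early-start peak: d1:18  d2:18  d3:4  d4:4  d5:0  d6:0 ⇒ 18.
Leveled (F@1, G@1, H@3, I@5, J@3): d1:8  d2:8  d3:7  d4:7  d5:7  d6:7 ⇒ 8.
Reduction 18 − 8 = 10.

10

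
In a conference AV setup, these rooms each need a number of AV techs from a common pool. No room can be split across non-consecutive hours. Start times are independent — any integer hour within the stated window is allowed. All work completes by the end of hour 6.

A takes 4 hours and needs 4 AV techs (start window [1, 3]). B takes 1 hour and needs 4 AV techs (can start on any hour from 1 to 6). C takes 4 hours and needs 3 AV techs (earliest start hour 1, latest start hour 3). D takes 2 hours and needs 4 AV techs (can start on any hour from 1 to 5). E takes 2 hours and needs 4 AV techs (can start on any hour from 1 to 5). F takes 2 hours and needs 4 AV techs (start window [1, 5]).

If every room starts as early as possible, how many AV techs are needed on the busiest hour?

Early-start schedule: A@1, B@1, C@1, D@1, E@1, F@1.
Load per hour: hour 1: 23, hour 2: 19, hour 3: 7, hour 4: 7, hour 5: 0, hour 6: 0.
Peak is 23.

23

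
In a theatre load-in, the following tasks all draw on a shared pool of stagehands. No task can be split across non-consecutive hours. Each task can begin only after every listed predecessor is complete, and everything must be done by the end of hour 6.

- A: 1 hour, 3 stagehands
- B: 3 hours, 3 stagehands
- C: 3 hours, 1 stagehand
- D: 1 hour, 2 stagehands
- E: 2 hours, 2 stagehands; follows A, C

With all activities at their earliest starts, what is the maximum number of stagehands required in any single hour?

9

Early-start schedule: A@1, B@1, C@1, D@1, E@4.
Load per hour: hour 1: 9, hour 2: 4, hour 3: 4, hour 4: 2, hour 5: 2, hour 6: 0.
Peak is 9.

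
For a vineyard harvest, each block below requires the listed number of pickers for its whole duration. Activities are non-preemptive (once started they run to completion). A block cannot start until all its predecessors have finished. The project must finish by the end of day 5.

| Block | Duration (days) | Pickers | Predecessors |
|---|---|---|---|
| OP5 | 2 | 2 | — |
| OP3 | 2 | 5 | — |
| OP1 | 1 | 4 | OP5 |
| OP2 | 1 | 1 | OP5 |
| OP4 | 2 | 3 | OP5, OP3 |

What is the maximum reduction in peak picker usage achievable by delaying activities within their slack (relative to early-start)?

1

Early-start peak: d1:7  d2:7  d3:8  d4:3  d5:0 ⇒ 8.
Leveled (OP5@1, OP3@1, OP1@3, OP2@3, OP4@4): d1:7  d2:7  d3:5  d4:3  d5:3 ⇒ 7.
Reduction 8 − 7 = 1.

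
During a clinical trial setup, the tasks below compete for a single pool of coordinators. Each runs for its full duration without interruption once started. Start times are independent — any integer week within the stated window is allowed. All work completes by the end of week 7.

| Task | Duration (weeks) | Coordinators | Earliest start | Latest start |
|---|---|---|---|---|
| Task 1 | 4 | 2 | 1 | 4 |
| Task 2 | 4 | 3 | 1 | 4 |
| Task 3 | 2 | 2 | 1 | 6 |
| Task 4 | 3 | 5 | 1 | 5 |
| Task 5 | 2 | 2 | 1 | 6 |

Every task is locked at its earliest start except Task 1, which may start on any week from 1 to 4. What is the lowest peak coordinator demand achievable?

12

Task 1@1: w1:14  w2:14  w3:10  w4:5  w5:0  w6:0  w7:0 → peak 14
Task 1@2: w1:12  w2:14  w3:10  w4:5  w5:2  w6:0  w7:0 → peak 14
Task 1@3: w1:12  w2:12  w3:10  w4:5  w5:2  w6:2  w7:0 → peak 12
Task 1@4: w1:12  w2:12  w3:8  w4:5  w5:2  w6:2  w7:2 → peak 12
Best is Task 1@3, peak 12.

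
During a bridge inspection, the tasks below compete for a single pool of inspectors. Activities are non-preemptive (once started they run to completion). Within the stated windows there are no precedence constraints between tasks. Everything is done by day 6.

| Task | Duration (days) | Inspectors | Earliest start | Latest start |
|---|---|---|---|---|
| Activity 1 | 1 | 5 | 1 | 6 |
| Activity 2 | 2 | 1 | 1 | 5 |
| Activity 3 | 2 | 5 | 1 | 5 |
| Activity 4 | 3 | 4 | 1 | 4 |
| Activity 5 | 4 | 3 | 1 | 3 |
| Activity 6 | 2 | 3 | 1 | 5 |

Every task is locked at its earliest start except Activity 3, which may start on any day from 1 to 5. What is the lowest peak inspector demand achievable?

16

Activity 3@1: d1:21  d2:16  d3:7  d4:3  d5:0  d6:0 → peak 21
Activity 3@2: d1:16  d2:16  d3:12  d4:3  d5:0  d6:0 → peak 16
Activity 3@3: d1:16  d2:11  d3:12  d4:8  d5:0  d6:0 → peak 16
Activity 3@4: d1:16  d2:11  d3:7  d4:8  d5:5  d6:0 → peak 16
Activity 3@5: d1:16  d2:11  d3:7  d4:3  d5:5  d6:5 → peak 16
Best is Activity 3@2, peak 16.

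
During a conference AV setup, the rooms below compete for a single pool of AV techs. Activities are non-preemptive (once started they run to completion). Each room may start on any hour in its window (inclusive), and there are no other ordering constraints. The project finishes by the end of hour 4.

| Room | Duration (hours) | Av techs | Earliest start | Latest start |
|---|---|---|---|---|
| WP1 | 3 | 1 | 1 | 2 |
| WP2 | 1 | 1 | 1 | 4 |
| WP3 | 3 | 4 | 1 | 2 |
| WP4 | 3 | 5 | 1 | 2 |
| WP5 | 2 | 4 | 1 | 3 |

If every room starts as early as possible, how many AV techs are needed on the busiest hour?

15

Early-start schedule: WP1@1, WP2@1, WP3@1, WP4@1, WP5@1.
Load per hour: hour 1: 15, hour 2: 14, hour 3: 10, hour 4: 0.
Peak is 15.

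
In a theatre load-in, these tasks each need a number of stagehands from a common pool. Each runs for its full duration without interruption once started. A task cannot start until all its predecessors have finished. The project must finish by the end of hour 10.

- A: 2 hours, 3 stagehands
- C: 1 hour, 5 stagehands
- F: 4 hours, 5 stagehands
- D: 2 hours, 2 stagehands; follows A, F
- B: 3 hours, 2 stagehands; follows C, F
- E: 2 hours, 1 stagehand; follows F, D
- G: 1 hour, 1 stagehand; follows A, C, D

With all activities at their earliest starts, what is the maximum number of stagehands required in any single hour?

Early-start schedule: A@1, C@1, F@1, D@5, B@5, E@7, G@7.
Load per hour: hour 1: 13, hour 2: 8, hour 3: 5, hour 4: 5, hour 5: 4, hour 6: 4, hour 7: 4, hour 8: 1, hour 9: 0, hour 10: 0.
Peak is 13.

13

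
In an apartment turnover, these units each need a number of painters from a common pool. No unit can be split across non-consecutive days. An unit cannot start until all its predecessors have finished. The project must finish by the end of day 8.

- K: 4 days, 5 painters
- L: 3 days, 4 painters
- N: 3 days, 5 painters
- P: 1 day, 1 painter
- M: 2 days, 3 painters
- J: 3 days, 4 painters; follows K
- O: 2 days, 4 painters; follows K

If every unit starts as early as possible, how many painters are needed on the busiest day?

Early-start schedule: K@1, L@1, N@1, P@1, M@1, J@5, O@5.
Load per day: day 1: 18, day 2: 17, day 3: 14, day 4: 5, day 5: 8, day 6: 8, day 7: 4, day 8: 0.
Peak is 18.

18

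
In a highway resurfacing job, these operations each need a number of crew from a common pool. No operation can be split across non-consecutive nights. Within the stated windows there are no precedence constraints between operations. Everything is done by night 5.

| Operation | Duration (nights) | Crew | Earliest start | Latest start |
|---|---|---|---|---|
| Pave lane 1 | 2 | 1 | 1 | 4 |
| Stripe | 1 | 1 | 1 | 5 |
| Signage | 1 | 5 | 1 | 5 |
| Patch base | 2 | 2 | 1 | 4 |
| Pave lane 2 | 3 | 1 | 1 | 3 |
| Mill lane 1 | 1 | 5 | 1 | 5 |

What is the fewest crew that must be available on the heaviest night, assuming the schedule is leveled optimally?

5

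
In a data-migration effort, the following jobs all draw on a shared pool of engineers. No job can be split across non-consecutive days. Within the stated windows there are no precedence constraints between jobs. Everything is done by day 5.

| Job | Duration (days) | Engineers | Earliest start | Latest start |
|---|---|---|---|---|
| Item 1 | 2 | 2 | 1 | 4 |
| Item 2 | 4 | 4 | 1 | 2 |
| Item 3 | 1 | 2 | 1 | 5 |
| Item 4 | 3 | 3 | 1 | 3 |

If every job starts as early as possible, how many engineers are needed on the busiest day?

Early-start schedule: Item 1@1, Item 2@1, Item 3@1, Item 4@1.
Load per day: day 1: 11, day 2: 9, day 3: 7, day 4: 4, day 5: 0.
Peak is 11.

11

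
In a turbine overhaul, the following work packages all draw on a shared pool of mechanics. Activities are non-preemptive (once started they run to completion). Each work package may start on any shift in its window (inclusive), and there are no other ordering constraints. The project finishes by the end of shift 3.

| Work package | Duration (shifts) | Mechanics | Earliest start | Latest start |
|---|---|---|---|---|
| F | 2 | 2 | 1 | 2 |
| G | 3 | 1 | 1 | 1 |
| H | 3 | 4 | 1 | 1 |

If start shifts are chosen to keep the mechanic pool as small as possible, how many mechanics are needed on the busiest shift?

7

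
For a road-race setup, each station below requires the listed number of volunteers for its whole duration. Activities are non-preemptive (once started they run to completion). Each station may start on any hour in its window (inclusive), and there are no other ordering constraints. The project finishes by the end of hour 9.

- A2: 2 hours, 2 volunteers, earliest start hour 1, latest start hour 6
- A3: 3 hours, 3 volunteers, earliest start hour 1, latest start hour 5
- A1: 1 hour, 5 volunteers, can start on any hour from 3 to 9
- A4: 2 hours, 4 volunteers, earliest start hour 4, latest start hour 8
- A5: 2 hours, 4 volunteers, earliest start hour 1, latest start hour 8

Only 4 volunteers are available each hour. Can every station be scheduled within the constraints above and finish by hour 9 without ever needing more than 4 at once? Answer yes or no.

no

The minimum achievable peak is 5; 4 < 5, so no feasible schedule stays within the cap.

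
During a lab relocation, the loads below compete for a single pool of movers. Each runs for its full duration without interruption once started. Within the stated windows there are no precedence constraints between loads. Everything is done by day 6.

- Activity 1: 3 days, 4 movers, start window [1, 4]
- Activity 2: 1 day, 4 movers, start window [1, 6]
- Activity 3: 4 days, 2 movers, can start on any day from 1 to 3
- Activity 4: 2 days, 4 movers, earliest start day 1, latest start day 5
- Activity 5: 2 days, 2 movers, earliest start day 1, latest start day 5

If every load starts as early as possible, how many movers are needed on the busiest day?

16

Early-start schedule: Activity 1@1, Activity 2@1, Activity 3@1, Activity 4@1, Activity 5@1.
Load per day: day 1: 16, day 2: 12, day 3: 6, day 4: 2, day 5: 0, day 6: 0.
Peak is 16.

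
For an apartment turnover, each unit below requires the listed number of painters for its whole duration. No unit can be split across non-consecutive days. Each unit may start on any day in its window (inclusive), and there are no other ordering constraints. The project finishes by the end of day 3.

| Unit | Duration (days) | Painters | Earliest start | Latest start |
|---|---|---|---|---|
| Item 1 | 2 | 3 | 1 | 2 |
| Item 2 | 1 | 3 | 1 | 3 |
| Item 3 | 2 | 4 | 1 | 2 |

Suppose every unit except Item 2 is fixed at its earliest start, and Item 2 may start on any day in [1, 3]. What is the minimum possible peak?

Item 2@1: d1:10  d2:7  d3:0 → peak 10
Item 2@2: d1:7  d2:10  d3:0 → peak 10
Item 2@3: d1:7  d2:7  d3:3 → peak 7
Best is Item 2@3, peak 7.

7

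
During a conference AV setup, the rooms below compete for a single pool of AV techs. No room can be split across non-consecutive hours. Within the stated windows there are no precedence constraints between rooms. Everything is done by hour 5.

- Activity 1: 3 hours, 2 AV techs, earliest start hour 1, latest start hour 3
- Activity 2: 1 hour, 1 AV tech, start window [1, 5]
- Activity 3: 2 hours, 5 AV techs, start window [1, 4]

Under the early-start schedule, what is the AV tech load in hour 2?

7

At early start, hour 2 has: Activity 1, Activity 3.
Demand: 2 + 5 = 7.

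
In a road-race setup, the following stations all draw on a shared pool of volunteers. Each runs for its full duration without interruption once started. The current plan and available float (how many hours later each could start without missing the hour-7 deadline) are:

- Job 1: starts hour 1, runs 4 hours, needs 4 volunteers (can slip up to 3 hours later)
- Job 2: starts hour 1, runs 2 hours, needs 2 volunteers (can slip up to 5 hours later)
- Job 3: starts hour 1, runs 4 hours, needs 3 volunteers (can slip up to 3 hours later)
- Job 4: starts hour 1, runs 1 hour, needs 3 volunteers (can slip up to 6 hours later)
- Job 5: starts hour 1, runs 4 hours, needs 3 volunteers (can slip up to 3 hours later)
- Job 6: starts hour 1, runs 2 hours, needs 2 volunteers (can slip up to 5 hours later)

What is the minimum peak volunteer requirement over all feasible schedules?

10

Early-start (Job 1@1, Job 2@1, Job 3@1, Job 4@1, Job 5@1, Job 6@1) gives peak 17: h1:17  h2:14  h3:10  h4:10  h5:0  h6:0  h7:0.
Shift Job 4→3, Job 5→4, Job 6→5.
Schedule Job 1@1, Job 2@1, Job 3@1, Job 4@3, Job 5@4, Job 6@5: h1:9  h2:9  h3:10  h4:10  h5:5  h6:5  h7:3 — peak 10.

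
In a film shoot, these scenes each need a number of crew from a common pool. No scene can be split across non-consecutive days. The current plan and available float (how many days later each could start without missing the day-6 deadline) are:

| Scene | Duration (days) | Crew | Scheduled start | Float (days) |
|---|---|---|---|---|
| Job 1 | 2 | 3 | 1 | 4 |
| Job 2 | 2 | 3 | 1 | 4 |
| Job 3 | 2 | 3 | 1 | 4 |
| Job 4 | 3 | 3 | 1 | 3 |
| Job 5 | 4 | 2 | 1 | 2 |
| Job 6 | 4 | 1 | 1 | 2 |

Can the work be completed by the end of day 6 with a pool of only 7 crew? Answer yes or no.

no

The minimum achievable peak is 8; 7 < 8, so no feasible schedule stays within the cap.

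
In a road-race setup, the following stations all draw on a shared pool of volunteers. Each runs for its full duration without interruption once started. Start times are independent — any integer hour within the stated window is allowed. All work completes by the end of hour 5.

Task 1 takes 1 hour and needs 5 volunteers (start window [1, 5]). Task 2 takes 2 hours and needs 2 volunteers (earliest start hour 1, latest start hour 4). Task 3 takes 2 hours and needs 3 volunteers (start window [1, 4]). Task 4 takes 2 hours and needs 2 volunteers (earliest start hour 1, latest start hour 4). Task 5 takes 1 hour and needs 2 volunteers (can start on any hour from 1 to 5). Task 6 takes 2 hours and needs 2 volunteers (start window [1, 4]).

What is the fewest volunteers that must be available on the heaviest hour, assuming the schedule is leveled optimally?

Early-start (Task 1@1, Task 2@1, Task 3@1, Task 4@1, Task 5@1, Task 6@1) gives peak 16: h1:16  h2:9  h3:0  h4:0  h5:0.
Shift Task 2→2, Task 3→2, Task 4→4, Task 5→4, Task 6→4.
Schedule Task 1@1, Task 2@2, Task 3@2, Task 4@4, Task 5@4, Task 6@4: h1:5  h2:5  h3:5  h4:6  h5:4 — peak 6.

6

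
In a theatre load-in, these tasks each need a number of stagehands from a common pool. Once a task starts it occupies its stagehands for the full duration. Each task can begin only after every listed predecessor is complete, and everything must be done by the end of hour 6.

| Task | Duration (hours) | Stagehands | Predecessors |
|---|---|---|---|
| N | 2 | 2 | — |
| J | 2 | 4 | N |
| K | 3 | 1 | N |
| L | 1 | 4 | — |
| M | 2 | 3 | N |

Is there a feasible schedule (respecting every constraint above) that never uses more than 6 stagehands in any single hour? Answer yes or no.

Schedule N@1, J@3, K@3, L@1, M@5: h1:6  h2:2  h3:5  h4:5  h5:4  h6:3 — peak 6 ≤ 6.

yes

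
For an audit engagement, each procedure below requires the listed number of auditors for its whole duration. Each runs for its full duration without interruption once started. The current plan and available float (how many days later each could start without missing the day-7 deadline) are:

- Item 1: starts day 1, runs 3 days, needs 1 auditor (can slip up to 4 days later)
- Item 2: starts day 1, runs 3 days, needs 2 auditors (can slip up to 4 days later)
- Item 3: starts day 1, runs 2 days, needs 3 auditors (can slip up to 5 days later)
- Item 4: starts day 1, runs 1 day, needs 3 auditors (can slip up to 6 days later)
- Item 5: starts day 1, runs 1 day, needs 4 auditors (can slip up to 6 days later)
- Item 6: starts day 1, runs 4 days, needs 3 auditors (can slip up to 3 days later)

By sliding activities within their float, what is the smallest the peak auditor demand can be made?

Early-start (Item 1@1, Item 2@1, Item 3@1, Item 4@1, Item 5@1, Item 6@1) gives peak 16: d1:16  d2:9  d3:6  d4:3  d5:0  d6:0  d7:0.
Shift Item 4→4, Item 5→7, Item 6→3.
Schedule Item 1@1, Item 2@1, Item 3@1, Item 4@4, Item 5@7, Item 6@3: d1:6  d2:6  d3:6  d4:6  d5:3  d6:3  d7:4 — peak 6.

6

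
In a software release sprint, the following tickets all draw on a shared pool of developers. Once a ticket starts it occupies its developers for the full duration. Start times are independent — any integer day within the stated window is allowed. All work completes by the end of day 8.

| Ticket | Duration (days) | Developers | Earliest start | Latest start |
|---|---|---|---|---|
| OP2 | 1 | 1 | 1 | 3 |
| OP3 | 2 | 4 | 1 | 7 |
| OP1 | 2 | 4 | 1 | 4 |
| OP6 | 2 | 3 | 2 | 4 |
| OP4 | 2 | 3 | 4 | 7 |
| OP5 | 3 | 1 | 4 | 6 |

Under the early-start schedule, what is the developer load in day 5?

4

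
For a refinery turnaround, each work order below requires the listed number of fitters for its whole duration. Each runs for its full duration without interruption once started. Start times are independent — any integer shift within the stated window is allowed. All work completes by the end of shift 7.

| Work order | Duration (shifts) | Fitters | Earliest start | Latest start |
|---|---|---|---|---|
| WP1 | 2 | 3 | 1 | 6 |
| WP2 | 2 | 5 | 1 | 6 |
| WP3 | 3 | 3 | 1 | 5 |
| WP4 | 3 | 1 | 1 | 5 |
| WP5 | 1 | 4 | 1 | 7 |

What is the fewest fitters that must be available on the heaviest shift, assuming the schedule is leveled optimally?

Early-start (WP1@1, WP2@1, WP3@1, WP4@1, WP5@1) gives peak 16: s1:16  s2:12  s3:4  s4:0  s5:0  s6:0  s7:0.
Shift WP2→4, WP4→3, WP5→6.
Schedule WP1@1, WP2@4, WP3@1, WP4@3, WP5@6: s1:6  s2:6  s3:4  s4:6  s5:6  s6:4  s7:0 — peak 6.

6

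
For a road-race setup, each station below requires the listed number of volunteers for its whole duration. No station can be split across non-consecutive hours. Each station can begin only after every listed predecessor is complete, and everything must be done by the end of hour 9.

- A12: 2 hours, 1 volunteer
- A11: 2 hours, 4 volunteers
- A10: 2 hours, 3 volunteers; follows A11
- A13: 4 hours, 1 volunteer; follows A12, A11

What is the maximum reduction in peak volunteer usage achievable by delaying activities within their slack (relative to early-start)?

Early-start peak: h1:5  h2:5  h3:4  h4:4  h5:1  h6:1  h7:0  h8:0  h9:0 ⇒ 5.
Leveled (A12@1, A11@3, A10@5, A13@5): h1:1  h2:1  h3:4  h4:4  h5:4  h6:4  h7:1  h8:1  h9:0 ⇒ 4.
Reduction 5 − 4 = 1.

1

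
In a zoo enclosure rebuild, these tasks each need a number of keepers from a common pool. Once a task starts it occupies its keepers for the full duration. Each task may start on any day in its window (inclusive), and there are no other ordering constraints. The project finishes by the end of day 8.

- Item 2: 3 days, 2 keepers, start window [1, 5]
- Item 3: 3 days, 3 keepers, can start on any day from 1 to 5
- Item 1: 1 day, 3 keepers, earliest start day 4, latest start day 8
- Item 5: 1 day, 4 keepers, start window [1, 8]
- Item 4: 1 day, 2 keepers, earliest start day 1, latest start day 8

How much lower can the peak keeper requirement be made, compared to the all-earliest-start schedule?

Early-start peak: d1:11  d2:5  d3:5  d4:3  d5:0  d6:0  d7:0  d8:0 ⇒ 11.
Leveled (Item 2@1, Item 3@4, Item 1@7, Item 5@8, Item 4@1): d1:4  d2:2  d3:2  d4:3  d5:3  d6:3  d7:3  d8:4 ⇒ 4.
Reduction 11 − 4 = 7.

7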